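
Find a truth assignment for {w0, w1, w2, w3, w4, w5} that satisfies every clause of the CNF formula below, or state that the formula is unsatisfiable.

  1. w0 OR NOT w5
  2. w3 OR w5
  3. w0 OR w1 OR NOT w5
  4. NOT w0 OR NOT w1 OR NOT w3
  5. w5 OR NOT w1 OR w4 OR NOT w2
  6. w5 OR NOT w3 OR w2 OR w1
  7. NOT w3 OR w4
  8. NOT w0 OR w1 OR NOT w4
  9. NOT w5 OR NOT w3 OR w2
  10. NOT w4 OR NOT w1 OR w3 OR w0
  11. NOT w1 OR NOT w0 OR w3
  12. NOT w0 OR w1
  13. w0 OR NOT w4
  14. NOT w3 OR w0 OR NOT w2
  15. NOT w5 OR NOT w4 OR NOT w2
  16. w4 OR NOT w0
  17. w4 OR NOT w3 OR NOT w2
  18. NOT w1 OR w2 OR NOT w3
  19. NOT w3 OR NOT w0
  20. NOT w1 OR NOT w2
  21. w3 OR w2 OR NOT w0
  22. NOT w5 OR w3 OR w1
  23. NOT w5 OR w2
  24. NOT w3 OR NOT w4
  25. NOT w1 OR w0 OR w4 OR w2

UNSATISFIABLE

Branch on w0: set w0 = true.
From the singleton clause (w1), w1 = true.
From the singleton clause (NOT w3), w3 = false.
Now (w3) is unsatisfied and unit — conflict.
That branch fails; take w0 = false instead.
From the singleton clause (NOT w5), w5 = false.
From the singleton clause (w3), w3 = true.
From the singleton clause (w4), w4 = true.
Now (NOT w4) is unsatisfied and unit — conflict.
Neither w0 = true nor w0 = false works.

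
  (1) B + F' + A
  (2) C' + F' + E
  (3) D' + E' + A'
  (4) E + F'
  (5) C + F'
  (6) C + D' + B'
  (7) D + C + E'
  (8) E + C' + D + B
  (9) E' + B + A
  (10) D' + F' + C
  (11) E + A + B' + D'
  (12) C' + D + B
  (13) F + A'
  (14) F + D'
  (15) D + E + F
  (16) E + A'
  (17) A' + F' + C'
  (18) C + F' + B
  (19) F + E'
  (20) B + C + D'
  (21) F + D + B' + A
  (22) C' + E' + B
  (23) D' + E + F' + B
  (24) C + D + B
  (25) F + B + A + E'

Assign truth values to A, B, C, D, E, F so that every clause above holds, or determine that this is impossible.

Case E = 1:
The clause (F) is unit, so F = 1.
The clause (C) is unit, so C = 1.
The clause (A') is unit, so A = 0.
The clause (B) is unit, so B = 1.
No clause remains; D is free.

A=0, B=1, C=1, D=1, E=1, F=1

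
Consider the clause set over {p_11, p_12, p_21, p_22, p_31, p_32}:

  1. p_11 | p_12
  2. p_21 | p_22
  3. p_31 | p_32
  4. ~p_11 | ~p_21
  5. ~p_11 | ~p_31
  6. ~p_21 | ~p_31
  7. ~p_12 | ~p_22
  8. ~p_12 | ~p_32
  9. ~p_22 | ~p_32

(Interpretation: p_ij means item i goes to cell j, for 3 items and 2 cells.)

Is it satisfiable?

No

Branch on p_11: set p_11 = 1.
(~p_21) alone gives p_21 = 0.
(p_22) alone gives p_22 = 1.
(~p_31) alone gives p_31 = 0.
(p_32) alone gives p_32 = 1.
That conflicts with the unit clause (~p_32).
Undo p_11 and try p_11 = 0.
(p_12) alone gives p_12 = 1.
(~p_22) alone gives p_22 = 0.
(p_21) alone gives p_21 = 1.
(~p_31) alone gives p_31 = 0.
(p_32) alone gives p_32 = 1.
That conflicts with the unit clause (~p_32).
Neither p_11 = 1 nor p_11 = 0 works.
No assignment satisfies every clause.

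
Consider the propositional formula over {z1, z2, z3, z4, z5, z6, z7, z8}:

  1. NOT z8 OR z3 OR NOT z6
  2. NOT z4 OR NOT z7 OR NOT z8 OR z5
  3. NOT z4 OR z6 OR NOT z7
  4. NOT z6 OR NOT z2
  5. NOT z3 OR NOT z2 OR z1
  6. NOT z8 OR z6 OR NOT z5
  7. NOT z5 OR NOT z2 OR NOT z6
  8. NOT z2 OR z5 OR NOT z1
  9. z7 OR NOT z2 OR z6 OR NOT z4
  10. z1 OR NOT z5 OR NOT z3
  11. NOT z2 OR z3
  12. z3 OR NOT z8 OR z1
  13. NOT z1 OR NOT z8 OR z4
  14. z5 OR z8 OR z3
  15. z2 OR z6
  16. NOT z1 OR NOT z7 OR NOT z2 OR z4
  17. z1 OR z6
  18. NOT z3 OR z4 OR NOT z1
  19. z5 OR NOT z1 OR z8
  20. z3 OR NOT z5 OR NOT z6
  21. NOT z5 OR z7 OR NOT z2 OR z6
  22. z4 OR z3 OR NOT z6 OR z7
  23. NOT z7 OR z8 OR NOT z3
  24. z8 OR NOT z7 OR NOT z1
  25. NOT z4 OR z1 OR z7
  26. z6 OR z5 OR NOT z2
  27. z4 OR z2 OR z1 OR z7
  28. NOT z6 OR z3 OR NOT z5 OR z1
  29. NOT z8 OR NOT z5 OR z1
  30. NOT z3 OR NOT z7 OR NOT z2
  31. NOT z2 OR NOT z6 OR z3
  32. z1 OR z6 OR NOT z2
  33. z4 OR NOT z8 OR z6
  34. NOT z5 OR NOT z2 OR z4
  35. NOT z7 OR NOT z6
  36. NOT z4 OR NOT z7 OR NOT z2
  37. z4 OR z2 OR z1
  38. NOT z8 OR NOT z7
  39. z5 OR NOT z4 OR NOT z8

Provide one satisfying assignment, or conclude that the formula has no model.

z1: true,  z2: false,  z3: true,  z4: true,  z5: true,  z6: true,  z7: false,  z8: false

Try z6 = true.
From the singleton clause (NOT z2), z2 = false.
From the singleton clause (NOT z7), z7 = false.
Try z8 = false.
Try z5 = true.
From the singleton clause (z3), z3 = true.
From the singleton clause (z1), z1 = true.
From the singleton clause (z4), z4 = true.
Every clause now holds.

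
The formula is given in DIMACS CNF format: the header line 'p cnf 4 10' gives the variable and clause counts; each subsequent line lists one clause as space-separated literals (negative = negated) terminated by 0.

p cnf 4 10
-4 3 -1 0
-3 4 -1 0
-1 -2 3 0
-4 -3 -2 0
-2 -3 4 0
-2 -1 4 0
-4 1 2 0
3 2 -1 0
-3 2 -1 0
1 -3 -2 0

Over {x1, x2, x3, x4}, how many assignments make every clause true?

4

There are 2^4 = 16 truth assignments over (x1, x2, x3, x4).
Split on x3. With x3 = True, the clauses containing x3 are satisfied and ¬x3 drops from the rest; 1 of the 2^3 = 8 assignments to the other variables satisfy what remains.
With x3 = False, by the same count on the reduced clause set, 3 assignments work.
Total: 1 + 3 = 4.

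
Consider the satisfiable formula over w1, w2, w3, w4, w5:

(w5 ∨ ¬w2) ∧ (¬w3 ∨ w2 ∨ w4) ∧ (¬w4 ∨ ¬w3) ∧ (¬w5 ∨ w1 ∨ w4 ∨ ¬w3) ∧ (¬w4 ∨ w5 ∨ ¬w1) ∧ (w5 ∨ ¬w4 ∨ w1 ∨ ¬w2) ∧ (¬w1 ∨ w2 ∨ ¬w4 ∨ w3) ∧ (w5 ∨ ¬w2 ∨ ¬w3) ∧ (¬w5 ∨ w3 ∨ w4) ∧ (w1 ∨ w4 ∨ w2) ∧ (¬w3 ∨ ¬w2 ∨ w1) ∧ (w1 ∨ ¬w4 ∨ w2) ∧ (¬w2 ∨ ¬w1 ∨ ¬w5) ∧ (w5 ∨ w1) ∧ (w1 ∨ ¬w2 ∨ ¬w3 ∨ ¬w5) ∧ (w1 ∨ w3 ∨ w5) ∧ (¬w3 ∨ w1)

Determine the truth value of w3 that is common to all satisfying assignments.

Suppose w3 = True.
From the singleton clause (¬w4), w4 = False.
From the singleton clause (w2), w2 = True.
From the singleton clause (w5), w5 = True.
From the singleton clause (w1), w1 = True.
That conflicts with the unit clause (¬w1).
So every satisfying assignment has w3 = False.

False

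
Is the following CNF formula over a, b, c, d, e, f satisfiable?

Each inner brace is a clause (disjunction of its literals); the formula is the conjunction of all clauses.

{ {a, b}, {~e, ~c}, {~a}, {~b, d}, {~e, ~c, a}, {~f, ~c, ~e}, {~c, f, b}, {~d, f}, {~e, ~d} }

Yes, satisfiable

(~a) alone gives a = 0.
(b) alone gives b = 1.
(d) alone gives d = 1.
(f) alone gives f = 1.
(~e) alone gives e = 0.
Every clause is now satisfied; c is unconstrained.
A satisfying assignment: a: 0; b: 1; c: 1; d: 1; e: 0; f: 1.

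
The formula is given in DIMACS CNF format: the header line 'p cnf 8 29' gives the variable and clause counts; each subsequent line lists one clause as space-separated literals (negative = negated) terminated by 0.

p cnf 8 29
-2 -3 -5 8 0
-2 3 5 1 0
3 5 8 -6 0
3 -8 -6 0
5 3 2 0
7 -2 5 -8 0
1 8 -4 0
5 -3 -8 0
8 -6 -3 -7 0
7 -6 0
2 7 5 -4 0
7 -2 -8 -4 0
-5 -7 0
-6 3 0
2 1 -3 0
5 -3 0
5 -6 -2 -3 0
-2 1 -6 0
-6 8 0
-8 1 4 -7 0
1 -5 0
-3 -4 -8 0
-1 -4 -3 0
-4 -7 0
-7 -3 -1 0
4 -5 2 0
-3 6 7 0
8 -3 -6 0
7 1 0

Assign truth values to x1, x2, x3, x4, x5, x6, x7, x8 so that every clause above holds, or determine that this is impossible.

Case x7 = False:
The clause (¬x6) is unit, so x6 = False.
The clause (¬x3) is unit, so x3 = False.
The clause (x1) is unit, so x1 = True.
Case x5 = True:
Case x4 = True:
Case x2 = False:
Every clause is now satisfied; x8 is unconstrained.

x1 ↦ True; x2 ↦ False; x3 ↦ False; x4 ↦ True; x5 ↦ True; x6 ↦ False; x7 ↦ False; x8 ↦ True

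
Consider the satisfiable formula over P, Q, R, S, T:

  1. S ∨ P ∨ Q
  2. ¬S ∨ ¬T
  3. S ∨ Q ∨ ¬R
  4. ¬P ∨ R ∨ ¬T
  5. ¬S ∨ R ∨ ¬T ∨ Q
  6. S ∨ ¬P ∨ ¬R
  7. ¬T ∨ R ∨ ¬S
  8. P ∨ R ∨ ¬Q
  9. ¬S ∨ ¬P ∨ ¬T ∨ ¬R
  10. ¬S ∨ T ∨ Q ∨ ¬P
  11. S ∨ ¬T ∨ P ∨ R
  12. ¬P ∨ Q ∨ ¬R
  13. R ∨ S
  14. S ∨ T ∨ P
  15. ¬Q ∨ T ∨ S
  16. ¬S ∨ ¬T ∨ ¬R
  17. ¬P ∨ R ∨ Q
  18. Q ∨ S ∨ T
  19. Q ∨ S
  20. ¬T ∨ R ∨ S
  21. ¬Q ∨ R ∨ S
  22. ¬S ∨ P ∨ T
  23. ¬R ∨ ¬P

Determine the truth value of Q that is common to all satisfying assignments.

Suppose Q = False.
From the singleton clause (S), S = True.
From the singleton clause (¬T), T = False.
From the singleton clause (¬P), P = False.
But (P) is also a unit clause — contradiction.
So every satisfying assignment has Q = True.

True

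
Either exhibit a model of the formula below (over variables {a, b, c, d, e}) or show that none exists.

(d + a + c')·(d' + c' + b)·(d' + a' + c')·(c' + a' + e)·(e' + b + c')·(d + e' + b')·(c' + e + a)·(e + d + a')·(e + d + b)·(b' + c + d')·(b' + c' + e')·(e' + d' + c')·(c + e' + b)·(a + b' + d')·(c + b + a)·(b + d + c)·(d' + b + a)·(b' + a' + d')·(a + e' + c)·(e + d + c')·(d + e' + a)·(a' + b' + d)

a ↦ 1, b ↦ 0, c ↦ 0, d ↦ 1, e ↦ 0

Branch on d: set d = 1.
Branch on c: set c = 0.
Unit clause (b') forces b = 0.
Unit clause (e') forces e = 0.
Unit clause (a) forces a = 1.
Every clause now holds.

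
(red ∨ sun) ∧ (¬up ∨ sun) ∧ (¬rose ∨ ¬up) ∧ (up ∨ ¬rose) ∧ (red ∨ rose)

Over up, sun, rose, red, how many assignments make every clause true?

There are 2^4 = 16 truth assignments over (up, sun, rose, red).
Check each against the 5 clauses (columns in the order up, sun, rose, red):
  F F F F  ✗ fails (red ∨ sun)
  F F F T  ✓ satisfies all
  F F T F  ✗ fails (red ∨ sun)
  F F T T  ✗ fails (up ∨ ¬rose)
  F T F F  ✗ fails (red ∨ rose)
  F T F T  ✓ satisfies all
  F T T F  ✗ fails (up ∨ ¬rose)
  F T T T  ✗ fails (up ∨ ¬rose)
  T F F F  ✗ fails (red ∨ sun)
  T F F T  ✗ fails (¬up ∨ sun)
  T F T F  ✗ fails (red ∨ sun)
  T F T T  ✗ fails (¬up ∨ sun)
  T T F F  ✗ fails (red ∨ rose)
  T T F T  ✓ satisfies all
  T T T F  ✗ fails (¬rose ∨ ¬up)
  T T T T  ✗ fails (¬rose ∨ ¬up)
3 of the 16 rows are models.

3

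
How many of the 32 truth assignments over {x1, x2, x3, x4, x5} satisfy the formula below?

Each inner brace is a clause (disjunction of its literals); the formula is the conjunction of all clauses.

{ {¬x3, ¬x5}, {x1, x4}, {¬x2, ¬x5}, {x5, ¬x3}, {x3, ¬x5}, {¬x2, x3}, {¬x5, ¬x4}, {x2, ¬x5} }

3

There are 2^5 = 32 truth assignments over (x1, x2, x3, x4, x5).
Split on x5. With x5 = True, the clauses containing x5 are satisfied and ¬x5 drops from the rest; 0 of the 2^4 = 16 assignments to the other variables satisfy what remains.
With x5 = False, by the same count on the reduced clause set, 3 assignments work.
(One model: x1=F, x2=F, x3=F, x4=T, x5=F.)
Total: 0 + 3 = 3.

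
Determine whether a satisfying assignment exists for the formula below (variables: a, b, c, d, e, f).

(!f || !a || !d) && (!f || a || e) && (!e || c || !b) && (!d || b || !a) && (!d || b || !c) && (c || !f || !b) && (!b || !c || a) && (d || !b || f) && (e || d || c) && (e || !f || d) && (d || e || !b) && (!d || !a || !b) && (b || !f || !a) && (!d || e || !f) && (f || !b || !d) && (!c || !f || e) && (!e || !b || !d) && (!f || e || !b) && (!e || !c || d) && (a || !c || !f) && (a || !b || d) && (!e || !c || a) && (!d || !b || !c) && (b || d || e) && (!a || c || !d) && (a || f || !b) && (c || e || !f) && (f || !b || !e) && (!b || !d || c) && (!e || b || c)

Yes

Suppose f = false.
Suppose d = true.
(!b) alone gives b = false.
(!a) alone gives a = false.
(!c) alone gives c = false.
(!e) alone gives e = false.
All clauses are satisfied.
A satisfying assignment: a=false, b=false, c=false, d=true, e=false, f=false.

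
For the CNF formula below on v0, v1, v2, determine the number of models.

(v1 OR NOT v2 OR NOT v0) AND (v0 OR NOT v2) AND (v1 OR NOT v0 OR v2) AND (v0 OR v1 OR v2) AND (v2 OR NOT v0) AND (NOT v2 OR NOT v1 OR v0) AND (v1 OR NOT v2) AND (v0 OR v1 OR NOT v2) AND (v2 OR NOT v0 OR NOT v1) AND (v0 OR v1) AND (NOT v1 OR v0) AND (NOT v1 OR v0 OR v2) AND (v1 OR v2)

There are 2^3 = 8 truth assignments over (v0, v1, v2).
Split on v2. With v2 = true, the clauses containing v2 are satisfied and NOT v2 drops from the rest; 1 of the 2^2 = 4 assignments to the other variables satisfy what remains.
With v2 = false, by the same count on the reduced clause set, 0 assignments work.
(One model: v0=T, v1=T, v2=T.)
Total: 1 + 0 = 1.

1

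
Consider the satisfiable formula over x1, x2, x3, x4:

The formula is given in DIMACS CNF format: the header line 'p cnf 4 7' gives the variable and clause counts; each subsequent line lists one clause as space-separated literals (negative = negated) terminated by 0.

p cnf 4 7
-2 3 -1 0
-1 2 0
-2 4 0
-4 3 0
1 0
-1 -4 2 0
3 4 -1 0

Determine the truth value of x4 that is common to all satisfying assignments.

Suppose x4 = False.
The clause (¬x2) is unit, so x2 = False.
The clause (¬x1) is unit, so x1 = False.
But (x1) is also a unit clause — contradiction.
So every satisfying assignment has x4 = True.

True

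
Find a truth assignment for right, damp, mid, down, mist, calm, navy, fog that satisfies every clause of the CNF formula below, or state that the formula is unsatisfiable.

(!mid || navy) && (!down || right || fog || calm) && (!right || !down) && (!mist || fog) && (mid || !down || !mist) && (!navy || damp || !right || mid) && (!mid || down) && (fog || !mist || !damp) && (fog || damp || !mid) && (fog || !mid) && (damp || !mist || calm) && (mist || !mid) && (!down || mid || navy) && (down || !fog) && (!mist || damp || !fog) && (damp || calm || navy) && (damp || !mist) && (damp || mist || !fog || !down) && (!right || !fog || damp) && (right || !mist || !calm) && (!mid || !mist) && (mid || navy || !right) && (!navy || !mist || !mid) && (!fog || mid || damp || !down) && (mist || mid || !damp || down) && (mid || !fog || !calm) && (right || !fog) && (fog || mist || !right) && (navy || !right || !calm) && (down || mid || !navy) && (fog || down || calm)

Case mid = false:
Case right = false:
(!fog) alone gives fog = false.
(!mist) alone gives mist = false.
Case down = true:
(calm) alone gives calm = true.
(navy) alone gives navy = true.
All clauses hold; damp can take either value.

right ↦ false; damp ↦ false; mid ↦ false; down ↦ true; mist ↦ false; calm ↦ true; navy ↦ true; fog ↦ false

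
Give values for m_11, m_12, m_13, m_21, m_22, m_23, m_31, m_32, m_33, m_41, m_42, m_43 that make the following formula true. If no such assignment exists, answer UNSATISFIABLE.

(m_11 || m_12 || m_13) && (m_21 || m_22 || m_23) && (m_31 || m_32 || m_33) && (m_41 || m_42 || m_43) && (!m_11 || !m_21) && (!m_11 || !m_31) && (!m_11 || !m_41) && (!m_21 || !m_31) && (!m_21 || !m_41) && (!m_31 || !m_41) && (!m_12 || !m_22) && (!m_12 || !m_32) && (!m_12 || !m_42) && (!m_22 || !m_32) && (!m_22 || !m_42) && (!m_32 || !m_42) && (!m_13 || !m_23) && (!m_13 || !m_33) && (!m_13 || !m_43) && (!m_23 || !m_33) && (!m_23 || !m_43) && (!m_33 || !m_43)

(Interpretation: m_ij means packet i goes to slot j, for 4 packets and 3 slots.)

UNSATISFIABLE

Suppose m_11 = false.
Suppose m_12 = true.
(!m_22) alone gives m_22 = false.
(!m_32) alone gives m_32 = false.
(!m_42) alone gives m_42 = false.
Suppose m_21 = true.
(!m_31) alone gives m_31 = false.
(m_33) alone gives m_33 = true.
(!m_41) alone gives m_41 = false.
(m_43) alone gives m_43 = true.
But (!m_43) is also a unit clause — contradiction.
That branch fails; take m_21 = false instead.
(m_23) alone gives m_23 = true.
(!m_13) alone gives m_13 = false.
(!m_33) alone gives m_33 = false.
(m_31) alone gives m_31 = true.
(!m_41) alone gives m_41 = false.
(m_43) alone gives m_43 = true.
But (!m_43) is also a unit clause — contradiction.
Neither m_21 = true nor m_21 = false works.
That branch fails; take m_12 = false instead.
(m_13) alone gives m_13 = true.
(!m_23) alone gives m_23 = false.
(!m_33) alone gives m_33 = false.
(!m_43) alone gives m_43 = false.
Suppose m_21 = true.
(!m_31) alone gives m_31 = false.
(m_32) alone gives m_32 = true.
(!m_41) alone gives m_41 = false.
(m_42) alone gives m_42 = true.
But (!m_42) is also a unit clause — contradiction.
That branch fails; take m_21 = false instead.
(m_22) alone gives m_22 = true.
(!m_32) alone gives m_32 = false.
(m_31) alone gives m_31 = true.
(!m_41) alone gives m_41 = false.
(m_42) alone gives m_42 = true.
But (!m_42) is also a unit clause — contradiction.
Neither m_21 = true nor m_21 = false works.
Neither m_12 = true nor m_12 = false works.
That branch fails; take m_11 = true instead.
(!m_21) alone gives m_21 = false.
(!m_31) alone gives m_31 = false.
(!m_41) alone gives m_41 = false.
Suppose m_22 = true.
(!m_12) alone gives m_12 = false.
(!m_32) alone gives m_32 = false.
(m_33) alone gives m_33 = true.
(!m_42) alone gives m_42 = false.
(m_43) alone gives m_43 = true.
But (!m_43) is also a unit clause — contradiction.
That branch fails; take m_22 = false instead.
(m_23) alone gives m_23 = true.
(!m_13) alone gives m_13 = false.
(!m_33) alone gives m_33 = false.
(m_32) alone gives m_32 = true.
(!m_12) alone gives m_12 = false.
(!m_42) alone gives m_42 = false.
(m_43) alone gives m_43 = true.
But (!m_43) is also a unit clause — contradiction.
Neither m_22 = true nor m_22 = false works.
Neither m_11 = true nor m_11 = false works.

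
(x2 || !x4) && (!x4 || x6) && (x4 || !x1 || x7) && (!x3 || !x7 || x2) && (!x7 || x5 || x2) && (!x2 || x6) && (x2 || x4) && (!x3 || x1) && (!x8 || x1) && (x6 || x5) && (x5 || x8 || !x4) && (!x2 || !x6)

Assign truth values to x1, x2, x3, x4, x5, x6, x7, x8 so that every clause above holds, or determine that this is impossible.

Suppose x2 = true.
Unit clause (x6) forces x6 = true.
Now (!x6) is unsatisfied and unit — conflict.
So x2 must be the other value — set x2 = false.
Unit clause (!x4) forces x4 = false.
Now (x4) is unsatisfied and unit — conflict.
Neither x2 = true nor x2 = false works.

UNSATISFIABLE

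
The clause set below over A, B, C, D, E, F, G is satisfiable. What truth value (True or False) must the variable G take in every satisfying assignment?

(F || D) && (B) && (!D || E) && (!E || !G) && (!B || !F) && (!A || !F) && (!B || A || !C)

Suppose G = true.
The clause (B) is unit, so B = true.
The clause (!E) is unit, so E = false.
The clause (!D) is unit, so D = false.
The clause (F) is unit, so F = true.
But (!F) is also a unit clause — contradiction.
So every satisfying assignment has G = False.

False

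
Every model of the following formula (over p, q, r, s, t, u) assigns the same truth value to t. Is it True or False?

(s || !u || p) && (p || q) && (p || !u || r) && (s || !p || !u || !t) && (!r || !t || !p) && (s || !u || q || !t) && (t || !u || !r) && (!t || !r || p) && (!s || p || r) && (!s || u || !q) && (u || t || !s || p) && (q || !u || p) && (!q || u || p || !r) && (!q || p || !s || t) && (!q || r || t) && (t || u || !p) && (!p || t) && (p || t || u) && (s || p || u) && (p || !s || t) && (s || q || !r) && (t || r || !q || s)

True

Suppose t = false.
The clause (!p) is unit, so p = false.
The clause (q) is unit, so q = true.
The clause (!s) is unit, so s = false.
The clause (!u) is unit, so u = false.
But (u) is also a unit clause — contradiction.
So every satisfying assignment has t = True.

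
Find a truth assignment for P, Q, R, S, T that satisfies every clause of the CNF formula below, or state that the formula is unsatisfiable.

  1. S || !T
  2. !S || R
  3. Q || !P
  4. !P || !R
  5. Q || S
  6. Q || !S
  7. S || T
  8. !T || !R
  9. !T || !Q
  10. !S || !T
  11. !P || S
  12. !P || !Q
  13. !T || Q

Case S = true:
(R) alone gives R = true.
(!P) alone gives P = false.
(Q) alone gives Q = true.
(!T) alone gives T = false.
Every clause now holds.

P=false, Q=true, R=true, S=true, T=false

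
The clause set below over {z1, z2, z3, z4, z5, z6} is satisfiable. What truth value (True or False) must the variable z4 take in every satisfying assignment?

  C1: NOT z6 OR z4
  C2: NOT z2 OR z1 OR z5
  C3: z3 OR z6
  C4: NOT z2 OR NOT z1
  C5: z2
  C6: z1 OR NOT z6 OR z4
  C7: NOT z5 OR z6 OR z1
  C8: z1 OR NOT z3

True

Suppose z4 = false.
The clause (NOT z6) is unit, so z6 = false.
The clause (z3) is unit, so z3 = true.
The clause (z2) is unit, so z2 = true.
The clause (NOT z1) is unit, so z1 = false.
That conflicts with the unit clause (z1).
So every satisfying assignment has z4 = True.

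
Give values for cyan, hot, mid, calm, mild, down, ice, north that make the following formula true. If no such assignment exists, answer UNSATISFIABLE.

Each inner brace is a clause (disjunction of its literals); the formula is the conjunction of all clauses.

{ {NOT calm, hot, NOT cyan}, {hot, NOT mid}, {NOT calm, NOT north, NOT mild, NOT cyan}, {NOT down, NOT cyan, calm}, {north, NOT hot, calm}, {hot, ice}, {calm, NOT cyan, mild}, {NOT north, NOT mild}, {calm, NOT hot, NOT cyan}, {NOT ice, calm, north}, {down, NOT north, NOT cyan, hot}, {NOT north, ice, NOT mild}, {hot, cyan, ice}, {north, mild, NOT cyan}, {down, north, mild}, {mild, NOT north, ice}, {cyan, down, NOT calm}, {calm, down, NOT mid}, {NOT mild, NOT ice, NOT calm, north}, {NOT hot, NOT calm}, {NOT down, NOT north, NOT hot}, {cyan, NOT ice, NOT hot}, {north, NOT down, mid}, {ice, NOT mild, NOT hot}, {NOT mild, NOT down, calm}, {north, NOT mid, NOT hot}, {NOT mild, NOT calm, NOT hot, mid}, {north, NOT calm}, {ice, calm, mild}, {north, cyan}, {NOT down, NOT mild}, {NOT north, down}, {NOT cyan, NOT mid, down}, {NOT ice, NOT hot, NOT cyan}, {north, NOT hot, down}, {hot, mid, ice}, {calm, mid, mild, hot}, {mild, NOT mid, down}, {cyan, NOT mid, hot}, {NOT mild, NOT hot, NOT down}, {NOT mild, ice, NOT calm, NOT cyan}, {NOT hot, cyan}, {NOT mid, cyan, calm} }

cyan=false,  hot=false,  mid=false,  calm=true,  mild=false,  down=true,  ice=true,  north=true

Try hot = false.
From the singleton clause (NOT mid), mid = false.
From the singleton clause (ice), ice = true.
Try calm = true.
From the singleton clause (NOT cyan), cyan = false.
From the singleton clause (down), down = true.
From the singleton clause (north), north = true.
From the singleton clause (NOT mild), mild = false.
This assignment satisfies each clause.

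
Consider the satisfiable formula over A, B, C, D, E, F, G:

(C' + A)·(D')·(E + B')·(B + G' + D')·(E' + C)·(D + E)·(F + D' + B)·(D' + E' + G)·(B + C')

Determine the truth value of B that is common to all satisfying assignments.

Suppose B = 0.
From the singleton clause (D'), D = 0.
From the singleton clause (E), E = 1.
From the singleton clause (C), C = 1.
But (C') is also a unit clause — contradiction.
So every satisfying assignment has B = True.

True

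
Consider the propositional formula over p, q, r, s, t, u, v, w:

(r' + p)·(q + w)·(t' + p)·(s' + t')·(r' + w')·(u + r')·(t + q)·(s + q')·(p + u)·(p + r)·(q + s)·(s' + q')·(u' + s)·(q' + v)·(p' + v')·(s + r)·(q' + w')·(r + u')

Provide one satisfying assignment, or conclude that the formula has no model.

Case r = 0:
(p) alone gives p = 1.
(v') alone gives v = 0.
(q') alone gives q = 0.
(w) alone gives w = 1.
(t) alone gives t = 1.
(s') alone gives s = 0.
That conflicts with the unit clause (s).
Backtrack on r: now try r = 1.
(p) alone gives p = 1.
(w') alone gives w = 0.
(q) alone gives q = 1.
(u) alone gives u = 1.
(s) alone gives s = 1.
That conflicts with the unit clause (s').
Neither r = 1 nor r = 0 works.

UNSATISFIABLE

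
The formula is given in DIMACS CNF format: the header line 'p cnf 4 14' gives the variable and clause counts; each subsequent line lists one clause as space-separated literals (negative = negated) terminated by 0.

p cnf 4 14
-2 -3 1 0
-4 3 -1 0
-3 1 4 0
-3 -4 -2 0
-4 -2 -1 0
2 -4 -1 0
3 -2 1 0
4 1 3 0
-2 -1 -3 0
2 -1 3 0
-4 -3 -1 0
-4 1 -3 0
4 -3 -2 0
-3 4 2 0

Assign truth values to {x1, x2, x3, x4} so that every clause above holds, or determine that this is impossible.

x1: True; x2: True; x3: False; x4: False

Try x2 = True.
Try x3 = False.
The clause (x1) is unit, so x1 = True.
The clause (¬x4) is unit, so x4 = False.
All clauses are satisfied.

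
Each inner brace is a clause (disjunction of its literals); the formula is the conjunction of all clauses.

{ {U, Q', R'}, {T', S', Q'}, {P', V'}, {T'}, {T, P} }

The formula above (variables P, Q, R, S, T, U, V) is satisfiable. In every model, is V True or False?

False

Suppose V = 1.
Unit clause (P') forces P = 0.
Unit clause (T') forces T = 0.
Now (T) is unsatisfied and unit — conflict.
So every satisfying assignment has V = False.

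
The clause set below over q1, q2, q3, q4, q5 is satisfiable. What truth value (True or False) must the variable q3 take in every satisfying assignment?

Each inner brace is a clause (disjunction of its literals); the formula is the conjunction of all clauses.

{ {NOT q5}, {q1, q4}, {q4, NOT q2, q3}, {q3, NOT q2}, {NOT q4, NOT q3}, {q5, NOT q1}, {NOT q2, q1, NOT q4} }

Suppose q3 = true.
(NOT q5) alone gives q5 = false.
(NOT q4) alone gives q4 = false.
(q1) alone gives q1 = true.
Now (NOT q1) is unsatisfied and unit — conflict.
So every satisfying assignment has q3 = False.

False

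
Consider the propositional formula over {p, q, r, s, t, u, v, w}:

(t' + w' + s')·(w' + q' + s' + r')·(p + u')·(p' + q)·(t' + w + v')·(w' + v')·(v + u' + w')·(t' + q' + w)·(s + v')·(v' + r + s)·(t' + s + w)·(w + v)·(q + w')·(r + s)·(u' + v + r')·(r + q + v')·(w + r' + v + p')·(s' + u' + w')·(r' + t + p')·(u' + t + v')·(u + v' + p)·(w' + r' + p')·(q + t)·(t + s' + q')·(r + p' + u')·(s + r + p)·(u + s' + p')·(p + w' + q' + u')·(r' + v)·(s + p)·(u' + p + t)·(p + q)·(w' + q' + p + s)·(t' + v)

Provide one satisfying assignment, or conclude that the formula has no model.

Try p = 1.
Unit clause (q) forces q = 1.
Try w = 0.
Unit clause (t') forces t = 0.
Unit clause (v) forces v = 1.
Unit clause (s) forces s = 1.
Now (s') is unsatisfied and unit — conflict.
Undo w and try w = 1.
Unit clause (v') forces v = 0.
Unit clause (u') forces u = 0.
Unit clause (r') forces r = 0.
Unit clause (s) forces s = 1.
Now (s') is unsatisfied and unit — conflict.
Both values of w lead to a conflict.
Undo p and try p = 0.
Unit clause (u') forces u = 0.
Unit clause (v') forces v = 0.
Unit clause (w) forces w = 1.
Unit clause (q) forces q = 1.
Unit clause (r') forces r = 0.
Unit clause (s) forces s = 1.
Unit clause (t') forces t = 0.
Now (t) is unsatisfied and unit — conflict.
Both values of p lead to a conflict.

UNSATISFIABLE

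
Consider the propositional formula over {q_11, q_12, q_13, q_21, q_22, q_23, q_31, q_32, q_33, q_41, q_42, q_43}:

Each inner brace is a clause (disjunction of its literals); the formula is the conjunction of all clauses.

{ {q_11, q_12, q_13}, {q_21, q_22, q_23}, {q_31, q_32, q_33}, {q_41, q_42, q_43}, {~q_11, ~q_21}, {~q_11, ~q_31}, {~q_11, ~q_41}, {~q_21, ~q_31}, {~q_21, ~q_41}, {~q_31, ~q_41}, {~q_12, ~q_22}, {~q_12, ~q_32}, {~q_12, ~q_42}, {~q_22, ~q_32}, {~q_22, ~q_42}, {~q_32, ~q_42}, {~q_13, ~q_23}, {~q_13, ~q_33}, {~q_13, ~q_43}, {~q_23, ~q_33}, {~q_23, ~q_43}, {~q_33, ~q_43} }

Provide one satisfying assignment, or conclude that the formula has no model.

Branch on q_11: set q_11 = 0.
Branch on q_12: set q_12 = 1.
Unit clause (~q_22) forces q_22 = 0.
Unit clause (~q_32) forces q_32 = 0.
Unit clause (~q_42) forces q_42 = 0.
Branch on q_21: set q_21 = 1.
Unit clause (~q_31) forces q_31 = 0.
Unit clause (q_33) forces q_33 = 1.
Unit clause (~q_41) forces q_41 = 0.
Unit clause (q_43) forces q_43 = 1.
Now (~q_43) is unsatisfied and unit — conflict.
Backtrack on q_21: now try q_21 = 0.
Unit clause (q_23) forces q_23 = 1.
Unit clause (~q_13) forces q_13 = 0.
Unit clause (~q_33) forces q_33 = 0.
Unit clause (q_31) forces q_31 = 1.
Unit clause (~q_41) forces q_41 = 0.
Unit clause (q_43) forces q_43 = 1.
Now (~q_43) is unsatisfied and unit — conflict.
Either choice for q_21 ends in contradiction.
Backtrack on q_12: now try q_12 = 0.
Unit clause (q_13) forces q_13 = 1.
Unit clause (~q_23) forces q_23 = 0.
Unit clause (~q_33) forces q_33 = 0.
Unit clause (~q_43) forces q_43 = 0.
Branch on q_21: set q_21 = 1.
Unit clause (~q_31) forces q_31 = 0.
Unit clause (q_32) forces q_32 = 1.
Unit clause (~q_41) forces q_41 = 0.
Unit clause (q_42) forces q_42 = 1.
Now (~q_42) is unsatisfied and unit — conflict.
Backtrack on q_21: now try q_21 = 0.
Unit clause (q_22) forces q_22 = 1.
Unit clause (~q_32) forces q_32 = 0.
Unit clause (q_31) forces q_31 = 1.
Unit clause (~q_41) forces q_41 = 0.
Unit clause (q_42) forces q_42 = 1.
Now (~q_42) is unsatisfied and unit — conflict.
Either choice for q_21 ends in contradiction.
Either choice for q_12 ends in contradiction.
Backtrack on q_11: now try q_11 = 1.
Unit clause (~q_21) forces q_21 = 0.
Unit clause (~q_31) forces q_31 = 0.
Unit clause (~q_41) forces q_41 = 0.
Branch on q_22: set q_22 = 1.
Unit clause (~q_12) forces q_12 = 0.
Unit clause (~q_32) forces q_32 = 0.
Unit clause (q_33) forces q_33 = 1.
Unit clause (~q_42) forces q_42 = 0.
Unit clause (q_43) forces q_43 = 1.
Now (~q_43) is unsatisfied and unit — conflict.
Backtrack on q_22: now try q_22 = 0.
Unit clause (q_23) forces q_23 = 1.
Unit clause (~q_13) forces q_13 = 0.
Unit clause (~q_33) forces q_33 = 0.
Unit clause (q_32) forces q_32 = 1.
Unit clause (~q_12) forces q_12 = 0.
Unit clause (~q_42) forces q_42 = 0.
Unit clause (q_43) forces q_43 = 1.
Now (~q_43) is unsatisfied and unit — conflict.
Either choice for q_22 ends in contradiction.
Either choice for q_11 ends in contradiction.

UNSATISFIABLE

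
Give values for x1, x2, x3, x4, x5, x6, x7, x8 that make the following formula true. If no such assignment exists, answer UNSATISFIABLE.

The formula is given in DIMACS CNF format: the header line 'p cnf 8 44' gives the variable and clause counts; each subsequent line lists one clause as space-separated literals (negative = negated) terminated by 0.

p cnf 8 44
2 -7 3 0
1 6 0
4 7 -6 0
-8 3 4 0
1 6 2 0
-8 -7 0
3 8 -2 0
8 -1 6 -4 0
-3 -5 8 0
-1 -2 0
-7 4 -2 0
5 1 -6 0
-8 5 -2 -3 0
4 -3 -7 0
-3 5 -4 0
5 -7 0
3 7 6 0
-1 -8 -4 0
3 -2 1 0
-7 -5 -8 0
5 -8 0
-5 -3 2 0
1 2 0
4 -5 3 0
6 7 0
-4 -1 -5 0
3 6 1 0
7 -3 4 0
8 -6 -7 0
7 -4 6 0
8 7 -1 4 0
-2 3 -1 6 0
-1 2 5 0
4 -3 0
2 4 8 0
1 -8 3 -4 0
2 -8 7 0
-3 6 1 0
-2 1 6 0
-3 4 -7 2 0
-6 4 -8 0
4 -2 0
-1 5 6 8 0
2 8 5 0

Try x1 = False.
The clause (x6) is unit, so x6 = True.
The clause (x5) is unit, so x5 = True.
The clause (x2) is unit, so x2 = True.
The clause (x3) is unit, so x3 = True.
The clause (x8) is unit, so x8 = True.
The clause (¬x7) is unit, so x7 = False.
The clause (x4) is unit, so x4 = True.
This assignment satisfies each clause.

x1 ↦ False, x2 ↦ True, x3 ↦ True, x4 ↦ True, x5 ↦ True, x6 ↦ True, x7 ↦ False, x8 ↦ True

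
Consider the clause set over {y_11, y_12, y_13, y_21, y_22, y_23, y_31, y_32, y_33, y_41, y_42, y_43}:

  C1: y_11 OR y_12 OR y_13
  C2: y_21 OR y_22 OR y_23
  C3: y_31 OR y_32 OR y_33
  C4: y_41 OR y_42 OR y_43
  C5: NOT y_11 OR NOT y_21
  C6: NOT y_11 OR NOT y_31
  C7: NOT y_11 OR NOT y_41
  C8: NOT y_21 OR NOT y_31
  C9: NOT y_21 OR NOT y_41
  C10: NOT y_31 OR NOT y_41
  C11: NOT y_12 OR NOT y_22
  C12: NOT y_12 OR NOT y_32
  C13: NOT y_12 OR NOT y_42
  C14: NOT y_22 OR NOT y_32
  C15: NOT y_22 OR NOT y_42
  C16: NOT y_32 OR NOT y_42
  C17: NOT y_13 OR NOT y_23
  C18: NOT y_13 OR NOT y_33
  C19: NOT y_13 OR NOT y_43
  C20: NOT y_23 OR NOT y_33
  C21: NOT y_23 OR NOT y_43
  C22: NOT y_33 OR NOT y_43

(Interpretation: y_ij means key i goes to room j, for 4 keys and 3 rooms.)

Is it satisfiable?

Case y_11 = false:
Case y_12 = true:
From the singleton clause (NOT y_22), y_22 = false.
From the singleton clause (NOT y_32), y_32 = false.
From the singleton clause (NOT y_42), y_42 = false.
Case y_21 = true:
From the singleton clause (NOT y_31), y_31 = false.
From the singleton clause (y_33), y_33 = true.
From the singleton clause (NOT y_41), y_41 = false.
From the singleton clause (y_43), y_43 = true.
That conflicts with the unit clause (NOT y_43).
That branch fails; take y_21 = false instead.
From the singleton clause (y_23), y_23 = true.
From the singleton clause (NOT y_13), y_13 = false.
From the singleton clause (NOT y_33), y_33 = false.
From the singleton clause (y_31), y_31 = true.
From the singleton clause (NOT y_41), y_41 = false.
From the singleton clause (y_43), y_43 = true.
That conflicts with the unit clause (NOT y_43).
Either choice for y_21 ends in contradiction.
That branch fails; take y_12 = false instead.
From the singleton clause (y_13), y_13 = true.
From the singleton clause (NOT y_23), y_23 = false.
From the singleton clause (NOT y_33), y_33 = false.
From the singleton clause (NOT y_43), y_43 = false.
Case y_21 = true:
From the singleton clause (NOT y_31), y_31 = false.
From the singleton clause (y_32), y_32 = true.
From the singleton clause (NOT y_41), y_41 = false.
From the singleton clause (y_42), y_42 = true.
That conflicts with the unit clause (NOT y_42).
That branch fails; take y_21 = false instead.
From the singleton clause (y_22), y_22 = true.
From the singleton clause (NOT y_32), y_32 = false.
From the singleton clause (y_31), y_31 = true.
From the singleton clause (NOT y_41), y_41 = false.
From the singleton clause (y_42), y_42 = true.
That conflicts with the unit clause (NOT y_42).
Either choice for y_21 ends in contradiction.
Either choice for y_12 ends in contradiction.
That branch fails; take y_11 = true instead.
From the singleton clause (NOT y_21), y_21 = false.
From the singleton clause (NOT y_31), y_31 = false.
From the singleton clause (NOT y_41), y_41 = false.
Case y_22 = true:
From the singleton clause (NOT y_12), y_12 = false.
From the singleton clause (NOT y_32), y_32 = false.
From the singleton clause (y_33), y_33 = true.
From the singleton clause (NOT y_42), y_42 = false.
From the singleton clause (y_43), y_43 = true.
That conflicts with the unit clause (NOT y_43).
That branch fails; take y_22 = false instead.
From the singleton clause (y_23), y_23 = true.
From the singleton clause (NOT y_13), y_13 = false.
From the singleton clause (NOT y_33), y_33 = false.
From the singleton clause (y_32), y_32 = true.
From the singleton clause (NOT y_12), y_12 = false.
From the singleton clause (NOT y_42), y_42 = false.
From the singleton clause (y_43), y_43 = true.
That conflicts with the unit clause (NOT y_43).
Either choice for y_22 ends in contradiction.
Either choice for y_11 ends in contradiction.
No assignment satisfies every clause.

No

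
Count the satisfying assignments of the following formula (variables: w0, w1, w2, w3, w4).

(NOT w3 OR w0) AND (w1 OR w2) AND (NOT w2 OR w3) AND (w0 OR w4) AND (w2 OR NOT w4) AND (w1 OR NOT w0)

4

There are 2^5 = 32 truth assignments over (w0, w1, w2, w3, w4).
Split on w4. With w4 = true, the clauses containing w4 are satisfied and NOT w4 drops from the rest; 1 of the 2^4 = 16 assignments to the other variables satisfy what remains.
With w4 = false, by the same count on the reduced clause set, 3 assignments work.
(One model: w0=T, w1=T, w2=F, w3=F, w4=F.)
Total: 1 + 3 = 4.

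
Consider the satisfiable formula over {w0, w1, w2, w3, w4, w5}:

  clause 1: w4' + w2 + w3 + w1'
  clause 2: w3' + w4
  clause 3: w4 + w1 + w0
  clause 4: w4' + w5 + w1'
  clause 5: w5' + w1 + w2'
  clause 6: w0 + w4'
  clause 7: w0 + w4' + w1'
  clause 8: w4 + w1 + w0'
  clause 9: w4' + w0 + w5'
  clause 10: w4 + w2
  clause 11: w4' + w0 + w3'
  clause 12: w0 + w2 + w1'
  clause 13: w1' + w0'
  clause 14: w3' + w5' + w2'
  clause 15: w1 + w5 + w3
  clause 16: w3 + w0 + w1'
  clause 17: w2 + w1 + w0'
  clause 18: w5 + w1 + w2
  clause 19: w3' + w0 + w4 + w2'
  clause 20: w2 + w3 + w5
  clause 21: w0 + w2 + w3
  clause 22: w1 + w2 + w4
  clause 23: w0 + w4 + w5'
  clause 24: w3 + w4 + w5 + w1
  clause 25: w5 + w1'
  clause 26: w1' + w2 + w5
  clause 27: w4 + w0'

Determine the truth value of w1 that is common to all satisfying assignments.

Suppose w1 = 1.
(w0') alone gives w0 = 0.
(w4') alone gives w4 = 0.
(w3') alone gives w3 = 0.
That conflicts with the unit clause (w3).
So every satisfying assignment has w1 = False.

False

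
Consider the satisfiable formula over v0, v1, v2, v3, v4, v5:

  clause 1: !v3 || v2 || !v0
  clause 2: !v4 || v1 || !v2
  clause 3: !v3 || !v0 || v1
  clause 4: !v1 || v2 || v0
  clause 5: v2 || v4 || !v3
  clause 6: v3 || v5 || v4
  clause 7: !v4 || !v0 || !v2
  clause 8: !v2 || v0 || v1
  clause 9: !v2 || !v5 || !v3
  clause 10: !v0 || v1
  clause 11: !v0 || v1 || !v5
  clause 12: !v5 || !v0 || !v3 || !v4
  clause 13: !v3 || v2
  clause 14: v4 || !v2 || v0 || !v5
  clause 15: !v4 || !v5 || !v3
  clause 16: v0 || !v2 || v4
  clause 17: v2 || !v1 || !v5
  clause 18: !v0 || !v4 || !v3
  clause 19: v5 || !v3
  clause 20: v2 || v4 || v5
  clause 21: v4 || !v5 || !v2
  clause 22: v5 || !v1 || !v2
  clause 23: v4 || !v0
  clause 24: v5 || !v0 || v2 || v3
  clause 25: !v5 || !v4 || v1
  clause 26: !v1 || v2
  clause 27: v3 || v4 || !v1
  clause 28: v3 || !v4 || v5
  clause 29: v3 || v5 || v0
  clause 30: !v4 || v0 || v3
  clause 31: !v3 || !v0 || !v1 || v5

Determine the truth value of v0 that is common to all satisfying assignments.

False

Suppose v0 = true.
From the singleton clause (v1), v1 = true.
From the singleton clause (v4), v4 = true.
From the singleton clause (!v2), v2 = false.
But (v2) is also a unit clause — contradiction.
So every satisfying assignment has v0 = False.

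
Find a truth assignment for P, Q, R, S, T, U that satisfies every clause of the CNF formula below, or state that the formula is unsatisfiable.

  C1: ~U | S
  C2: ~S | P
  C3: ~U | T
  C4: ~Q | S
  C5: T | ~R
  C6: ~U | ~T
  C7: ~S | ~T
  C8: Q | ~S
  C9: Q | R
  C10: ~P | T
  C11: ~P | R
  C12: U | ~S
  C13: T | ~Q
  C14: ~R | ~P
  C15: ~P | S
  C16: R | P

Try U = 0.
(~S) alone gives S = 0.
(~Q) alone gives Q = 0.
(R) alone gives R = 1.
(T) alone gives T = 1.
(~P) alone gives P = 0.
Every clause now holds.

P ↦ 0, Q ↦ 0, R ↦ 1, S ↦ 0, T ↦ 1, U ↦ 0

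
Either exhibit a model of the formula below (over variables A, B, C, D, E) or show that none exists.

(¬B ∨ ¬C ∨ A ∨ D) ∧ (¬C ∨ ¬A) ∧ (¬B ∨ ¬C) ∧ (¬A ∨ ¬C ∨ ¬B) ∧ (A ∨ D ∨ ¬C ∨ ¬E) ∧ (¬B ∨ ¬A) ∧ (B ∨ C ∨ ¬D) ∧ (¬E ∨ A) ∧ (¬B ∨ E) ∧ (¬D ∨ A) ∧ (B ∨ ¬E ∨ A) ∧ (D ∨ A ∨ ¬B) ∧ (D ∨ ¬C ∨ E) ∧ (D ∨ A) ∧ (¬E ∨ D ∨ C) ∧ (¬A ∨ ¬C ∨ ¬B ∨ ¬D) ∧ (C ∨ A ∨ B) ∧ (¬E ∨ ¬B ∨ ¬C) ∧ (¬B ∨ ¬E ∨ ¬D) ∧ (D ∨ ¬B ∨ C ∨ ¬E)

A=True, B=False, C=False, D=False, E=False

Try C = False.
Try B = False.
From the singleton clause (¬D), D = False.
From the singleton clause (A), A = True.
From the singleton clause (¬E), E = False.
All clauses are satisfied.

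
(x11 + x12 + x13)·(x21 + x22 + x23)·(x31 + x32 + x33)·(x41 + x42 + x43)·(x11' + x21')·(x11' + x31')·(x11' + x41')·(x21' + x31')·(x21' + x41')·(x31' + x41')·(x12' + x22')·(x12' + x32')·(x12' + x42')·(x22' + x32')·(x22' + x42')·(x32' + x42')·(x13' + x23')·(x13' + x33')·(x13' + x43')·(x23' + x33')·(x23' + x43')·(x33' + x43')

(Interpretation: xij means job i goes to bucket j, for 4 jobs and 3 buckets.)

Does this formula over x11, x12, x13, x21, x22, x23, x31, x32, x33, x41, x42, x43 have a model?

Unsatisfiable

Branch on x11: set x11 = 0.
Branch on x12: set x12 = 1.
(x22') alone gives x22 = 0.
(x32') alone gives x32 = 0.
(x42') alone gives x42 = 0.
Branch on x21: set x21 = 1.
(x31') alone gives x31 = 0.
(x33) alone gives x33 = 1.
(x41') alone gives x41 = 0.
(x43) alone gives x43 = 1.
But (x43') is also a unit clause — contradiction.
Backtrack on x21: now try x21 = 0.
(x23) alone gives x23 = 1.
(x13') alone gives x13 = 0.
(x33') alone gives x33 = 0.
(x31) alone gives x31 = 1.
(x41') alone gives x41 = 0.
(x43) alone gives x43 = 1.
But (x43') is also a unit clause — contradiction.
Neither x21 = 1 nor x21 = 0 works.
Backtrack on x12: now try x12 = 0.
(x13) alone gives x13 = 1.
(x23') alone gives x23 = 0.
(x33') alone gives x33 = 0.
(x43') alone gives x43 = 0.
Branch on x21: set x21 = 1.
(x31') alone gives x31 = 0.
(x32) alone gives x32 = 1.
(x41') alone gives x41 = 0.
(x42) alone gives x42 = 1.
But (x42') is also a unit clause — contradiction.
Backtrack on x21: now try x21 = 0.
(x22) alone gives x22 = 1.
(x32') alone gives x32 = 0.
(x31) alone gives x31 = 1.
(x41') alone gives x41 = 0.
(x42) alone gives x42 = 1.
But (x42') is also a unit clause — contradiction.
Neither x21 = 1 nor x21 = 0 works.
Neither x12 = 1 nor x12 = 0 works.
Backtrack on x11: now try x11 = 1.
(x21') alone gives x21 = 0.
(x31') alone gives x31 = 0.
(x41') alone gives x41 = 0.
Branch on x22: set x22 = 1.
(x12') alone gives x12 = 0.
(x32') alone gives x32 = 0.
(x33) alone gives x33 = 1.
(x42') alone gives x42 = 0.
(x43) alone gives x43 = 1.
But (x43') is also a unit clause — contradiction.
Backtrack on x22: now try x22 = 0.
(x23) alone gives x23 = 1.
(x13') alone gives x13 = 0.
(x33') alone gives x33 = 0.
(x32) alone gives x32 = 1.
(x12') alone gives x12 = 0.
(x42') alone gives x42 = 0.
(x43) alone gives x43 = 1.
But (x43') is also a unit clause — contradiction.
Neither x22 = 1 nor x22 = 0 works.
Neither x11 = 1 nor x11 = 0 works.
No assignment satisfies every clause.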